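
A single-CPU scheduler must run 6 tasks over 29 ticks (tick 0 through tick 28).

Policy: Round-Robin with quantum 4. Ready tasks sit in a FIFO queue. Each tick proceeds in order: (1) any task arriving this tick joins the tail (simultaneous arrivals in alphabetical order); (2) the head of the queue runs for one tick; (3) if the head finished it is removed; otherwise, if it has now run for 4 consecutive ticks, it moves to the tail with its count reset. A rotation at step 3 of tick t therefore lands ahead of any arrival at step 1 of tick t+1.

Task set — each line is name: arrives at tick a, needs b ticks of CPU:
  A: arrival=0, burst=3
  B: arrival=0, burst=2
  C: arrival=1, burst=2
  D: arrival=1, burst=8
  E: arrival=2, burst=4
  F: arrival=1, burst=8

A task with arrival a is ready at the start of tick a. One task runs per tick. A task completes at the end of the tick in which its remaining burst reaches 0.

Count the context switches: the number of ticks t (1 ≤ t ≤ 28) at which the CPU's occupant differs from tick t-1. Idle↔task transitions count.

context switches = 8

t=0: queue=[A,B] q_used=0 → run A
t=1: queue=[A,B,C,D,F] q_used=1 → run A
t=2: queue=[A,B,C,D,F,E] q_used=2 → run A
t=3: queue=[B,C,D,F,E] q_used=0 → run B
t=4: queue=[B,C,D,F,E] q_used=1 → run B
t=5: queue=[C,D,F,E] q_used=0 → run C
t=6: queue=[C,D,F,E] q_used=1 → run C
t=7: queue=[D,F,E] q_used=0 → run D
t=8: queue=[D,F,E] q_used=1 → run D
t=9: queue=[D,F,E] q_used=2 → run D
t=10: queue=[D,F,E] q_used=3 → run D
t=11: queue=[F,E,D] q_used=0 → run F
t=12: queue=[F,E,D] q_used=1 → run F
t=13: queue=[F,E,D] q_used=2 → run F
t=14: queue=[F,E,D] q_used=3 → run F
t=15: queue=[E,D,F] q_used=0 → run E
t=16: queue=[E,D,F] q_used=1 → run E
t=17: queue=[E,D,F] q_used=2 → run E
t=18: queue=[E,D,F] q_used=3 → run E
t=19: queue=[D,F] q_used=0 → run D
t=20: queue=[D,F] q_used=1 → run D
t=21: queue=[D,F] q_used=2 → run D
t=22: queue=[D,F] q_used=3 → run D
t=23: queue=[F] q_used=0 → run F
t=24: queue=[F] q_used=1 → run F
t=25: queue=[F] q_used=2 → run F
t=26: queue=[F] q_used=3 → run F
t=27: (idle)
t=28: (idle)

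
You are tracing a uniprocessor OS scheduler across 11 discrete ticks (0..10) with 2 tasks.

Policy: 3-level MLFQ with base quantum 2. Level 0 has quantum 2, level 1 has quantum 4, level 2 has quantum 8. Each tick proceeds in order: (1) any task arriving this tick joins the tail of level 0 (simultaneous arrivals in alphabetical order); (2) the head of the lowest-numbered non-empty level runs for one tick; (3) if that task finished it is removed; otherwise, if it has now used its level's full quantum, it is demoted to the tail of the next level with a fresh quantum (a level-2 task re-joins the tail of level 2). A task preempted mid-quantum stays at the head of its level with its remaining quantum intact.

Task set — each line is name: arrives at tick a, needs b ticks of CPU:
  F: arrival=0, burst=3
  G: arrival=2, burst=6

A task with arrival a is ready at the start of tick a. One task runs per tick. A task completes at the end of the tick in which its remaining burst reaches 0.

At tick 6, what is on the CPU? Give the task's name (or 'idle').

t=0: L0/L1/L2 = F/-/- → run F
t=1: L0/L1/L2 = F/-/- → run F
t=2: L0/L1/L2 = G/F/- → run G
t=3: L0/L1/L2 = G/F/- → run G
t=4: L0/L1/L2 = -/FG/- → run F
t=5: L0/L1/L2 = -/G/- → run G
t=6: L0/L1/L2 = -/G/- → run G
t=7: L0/L1/L2 = -/G/- → run G
t=8: L0/L1/L2 = -/G/- → run G
t=9: (idle)
t=10: (idle)

running at tick 6 = G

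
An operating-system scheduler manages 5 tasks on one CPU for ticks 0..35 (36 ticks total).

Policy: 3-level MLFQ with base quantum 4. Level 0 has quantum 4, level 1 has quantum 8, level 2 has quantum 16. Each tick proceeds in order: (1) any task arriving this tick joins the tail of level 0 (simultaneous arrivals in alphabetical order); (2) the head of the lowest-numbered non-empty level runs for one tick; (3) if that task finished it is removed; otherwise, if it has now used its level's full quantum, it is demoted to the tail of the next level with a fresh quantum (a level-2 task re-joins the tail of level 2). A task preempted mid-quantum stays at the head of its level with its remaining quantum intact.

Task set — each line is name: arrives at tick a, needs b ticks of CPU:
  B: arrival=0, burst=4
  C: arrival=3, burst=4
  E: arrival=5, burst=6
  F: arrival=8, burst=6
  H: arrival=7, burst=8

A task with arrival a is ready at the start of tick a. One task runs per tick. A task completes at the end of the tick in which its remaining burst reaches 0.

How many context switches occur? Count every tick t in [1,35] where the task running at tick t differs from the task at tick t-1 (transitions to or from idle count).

context switches = 8

t=0: L0/L1/L2 = B/-/- → run B
t=1: L0/L1/L2 = B/-/- → run B
t=2: L0/L1/L2 = B/-/- → run B
t=3: L0/L1/L2 = BC/-/- → run B
t=4: L0/L1/L2 = C/-/- → run C
t=5: L0/L1/L2 = CE/-/- → run C
t=6: L0/L1/L2 = CE/-/- → run C
t=7: L0/L1/L2 = CEH/-/- → run C
t=8: L0/L1/L2 = EHF/-/- → run E
t=9: L0/L1/L2 = EHF/-/- → run E
t=10: L0/L1/L2 = EHF/-/- → run E
t=11: L0/L1/L2 = EHF/-/- → run E
t=12: L0/L1/L2 = HF/E/- → run H
t=13: L0/L1/L2 = HF/E/- → run H
t=14: L0/L1/L2 = HF/E/- → run H
t=15: L0/L1/L2 = HF/E/- → run H
t=16: L0/L1/L2 = F/EH/- → run F
t=17: L0/L1/L2 = F/EH/- → run F
t=18: L0/L1/L2 = F/EH/- → run F
t=19: L0/L1/L2 = F/EH/- → run F
t=20: L0/L1/L2 = -/EHF/- → run E
t=21: L0/L1/L2 = -/EHF/- → run E
t=22: L0/L1/L2 = -/HF/- → run H
t=23: L0/L1/L2 = -/HF/- → run H
t=24: L0/L1/L2 = -/HF/- → run H
t=25: L0/L1/L2 = -/HF/- → run H
t=26: L0/L1/L2 = -/F/- → run F
t=27: L0/L1/L2 = -/F/- → run F
t=28: (idle)
t=29: (idle)
t=30: (idle)
t=31: (idle)
t=32: (idle)
t=33: (idle)
t=34: (idle)
t=35: (idle)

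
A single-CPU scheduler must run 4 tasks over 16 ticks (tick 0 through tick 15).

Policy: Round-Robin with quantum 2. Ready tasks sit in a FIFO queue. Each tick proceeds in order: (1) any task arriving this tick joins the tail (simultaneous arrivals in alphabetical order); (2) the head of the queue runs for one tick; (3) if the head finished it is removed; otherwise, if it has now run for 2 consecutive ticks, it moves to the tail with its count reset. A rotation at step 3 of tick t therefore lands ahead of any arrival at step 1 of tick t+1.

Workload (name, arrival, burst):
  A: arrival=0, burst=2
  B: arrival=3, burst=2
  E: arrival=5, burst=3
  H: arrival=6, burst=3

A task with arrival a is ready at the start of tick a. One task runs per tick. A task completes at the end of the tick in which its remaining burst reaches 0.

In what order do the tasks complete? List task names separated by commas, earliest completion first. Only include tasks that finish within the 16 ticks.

t=0: queue=[A] q_used=0 → run A
t=1: queue=[A] q_used=1 → run A
t=2: (idle)
t=3: queue=[B] q_used=0 → run B
t=4: queue=[B] q_used=1 → run B
t=5: queue=[E] q_used=0 → run E
t=6: queue=[E,H] q_used=1 → run E
t=7: queue=[H,E] q_used=0 → run H
t=8: queue=[H,E] q_used=1 → run H
t=9: queue=[E,H] q_used=0 → run E
t=10: queue=[H] q_used=0 → run H
t=11: (idle)
t=12: (idle)
t=13: (idle)
t=14: (idle)
t=15: (idle)

completion order = A, B, E, H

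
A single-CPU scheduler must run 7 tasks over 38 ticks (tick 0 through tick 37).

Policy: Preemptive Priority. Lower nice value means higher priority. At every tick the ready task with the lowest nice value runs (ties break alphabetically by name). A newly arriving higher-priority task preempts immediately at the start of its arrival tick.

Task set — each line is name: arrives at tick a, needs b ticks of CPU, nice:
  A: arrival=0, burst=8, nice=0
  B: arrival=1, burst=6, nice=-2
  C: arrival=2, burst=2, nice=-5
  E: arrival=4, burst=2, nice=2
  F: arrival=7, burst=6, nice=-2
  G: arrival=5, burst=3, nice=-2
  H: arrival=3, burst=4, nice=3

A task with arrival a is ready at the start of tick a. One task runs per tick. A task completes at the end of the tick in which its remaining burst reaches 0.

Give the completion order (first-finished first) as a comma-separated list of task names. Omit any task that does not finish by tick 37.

completion order = C, B, F, G, A, E, H

t=0: ready={A} → run A
t=1: ready={A,B} → run B
t=2: ready={A,B,C} → run C
t=3: ready={A,B,C,H} → run C
t=4: ready={A,B,E,H} → run B
t=5: ready={A,B,E,G,H} → run B
t=6: ready={A,B,E,G,H} → run B
t=7: ready={A,B,E,F,G,H} → run B
t=8: ready={A,B,E,F,G,H} → run B
t=9: ready={A,E,F,G,H} → run F
t=10: ready={A,E,F,G,H} → run F
t=11: ready={A,E,F,G,H} → run F
t=12: ready={A,E,F,G,H} → run F
t=13: ready={A,E,F,G,H} → run F
t=14: ready={A,E,F,G,H} → run F
t=15: ready={A,E,G,H} → run G
t=16: ready={A,E,G,H} → run G
t=17: ready={A,E,G,H} → run G
t=18: ready={A,E,H} → run A
t=19: ready={A,E,H} → run A
t=20: ready={A,E,H} → run A
t=21: ready={A,E,H} → run A
t=22: ready={A,E,H} → run A
t=23: ready={A,E,H} → run A
t=24: ready={A,E,H} → run A
t=25: ready={E,H} → run E
t=26: ready={E,H} → run E
t=27: ready={H} → run H
t=28: ready={H} → run H
t=29: ready={H} → run H
t=30: ready={H} → run H
t=31: (idle)
t=32: (idle)
t=33: (idle)
t=34: (idle)
t=35: (idle)
t=36: (idle)
t=37: (idle)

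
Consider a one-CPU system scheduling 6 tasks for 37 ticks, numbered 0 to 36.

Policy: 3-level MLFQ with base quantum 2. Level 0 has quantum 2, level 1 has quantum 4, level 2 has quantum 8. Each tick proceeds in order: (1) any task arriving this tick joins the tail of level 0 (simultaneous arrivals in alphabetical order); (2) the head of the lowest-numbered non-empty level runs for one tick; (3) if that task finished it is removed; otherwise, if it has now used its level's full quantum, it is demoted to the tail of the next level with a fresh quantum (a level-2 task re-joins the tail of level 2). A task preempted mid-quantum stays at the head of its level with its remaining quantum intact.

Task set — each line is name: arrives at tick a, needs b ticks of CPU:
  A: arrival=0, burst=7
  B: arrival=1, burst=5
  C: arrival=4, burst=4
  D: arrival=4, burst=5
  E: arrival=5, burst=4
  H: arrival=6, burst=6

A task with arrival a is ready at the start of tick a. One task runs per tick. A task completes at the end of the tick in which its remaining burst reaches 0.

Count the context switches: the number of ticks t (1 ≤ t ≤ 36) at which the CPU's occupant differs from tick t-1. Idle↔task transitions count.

t=0: L0/L1/L2 = A/-/- → run A
t=1: L0/L1/L2 = AB/-/- → run A
t=2: L0/L1/L2 = B/A/- → run B
t=3: L0/L1/L2 = B/A/- → run B
t=4: L0/L1/L2 = CD/AB/- → run C
t=5: L0/L1/L2 = CDE/AB/- → run C
t=6: L0/L1/L2 = DEH/ABC/- → run D
t=7: L0/L1/L2 = DEH/ABC/- → run D
t=8: L0/L1/L2 = EH/ABCD/- → run E
t=9: L0/L1/L2 = EH/ABCD/- → run E
t=10: L0/L1/L2 = H/ABCDE/- → run H
t=11: L0/L1/L2 = H/ABCDE/- → run H
t=12: L0/L1/L2 = -/ABCDEH/- → run A
t=13: L0/L1/L2 = -/ABCDEH/- → run A
t=14: L0/L1/L2 = -/ABCDEH/- → run A
t=15: L0/L1/L2 = -/ABCDEH/- → run A
t=16: L0/L1/L2 = -/BCDEH/A → run B
t=17: L0/L1/L2 = -/BCDEH/A → run B
t=18: L0/L1/L2 = -/BCDEH/A → run B
t=19: L0/L1/L2 = -/CDEH/A → run C
t=20: L0/L1/L2 = -/CDEH/A → run C
t=21: L0/L1/L2 = -/DEH/A → run D
t=22: L0/L1/L2 = -/DEH/A → run D
t=23: L0/L1/L2 = -/DEH/A → run D
t=24: L0/L1/L2 = -/EH/A → run E
t=25: L0/L1/L2 = -/EH/A → run E
t=26: L0/L1/L2 = -/H/A → run H
t=27: L0/L1/L2 = -/H/A → run H
t=28: L0/L1/L2 = -/H/A → run H
t=29: L0/L1/L2 = -/H/A → run H
t=30: L0/L1/L2 = -/-/A → run A
t=31: (idle)
t=32: (idle)
t=33: (idle)
t=34: (idle)
t=35: (idle)
t=36: (idle)

context switches = 13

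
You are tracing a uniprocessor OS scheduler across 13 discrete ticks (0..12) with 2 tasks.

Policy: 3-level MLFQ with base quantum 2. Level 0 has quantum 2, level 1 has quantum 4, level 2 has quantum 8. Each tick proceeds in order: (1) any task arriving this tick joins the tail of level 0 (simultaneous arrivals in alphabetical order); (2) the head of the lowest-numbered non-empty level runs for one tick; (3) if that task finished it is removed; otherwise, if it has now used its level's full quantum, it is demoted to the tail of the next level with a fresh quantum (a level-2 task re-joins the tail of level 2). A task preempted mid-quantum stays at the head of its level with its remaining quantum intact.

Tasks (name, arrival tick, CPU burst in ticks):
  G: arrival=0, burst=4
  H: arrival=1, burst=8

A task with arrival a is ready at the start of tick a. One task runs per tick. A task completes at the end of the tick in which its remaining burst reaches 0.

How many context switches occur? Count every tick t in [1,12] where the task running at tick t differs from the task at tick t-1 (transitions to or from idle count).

context switches = 4

t=0: L0/L1/L2 = G/-/- → run G
t=1: L0/L1/L2 = GH/-/- → run G
t=2: L0/L1/L2 = H/G/- → run H
t=3: L0/L1/L2 = H/G/- → run H
t=4: L0/L1/L2 = -/GH/- → run G
t=5: L0/L1/L2 = -/GH/- → run G
t=6: L0/L1/L2 = -/H/- → run H
t=7: L0/L1/L2 = -/H/- → run H
t=8: L0/L1/L2 = -/H/- → run H
t=9: L0/L1/L2 = -/H/- → run H
t=10: L0/L1/L2 = -/-/H → run H
t=11: L0/L1/L2 = -/-/H → run H
t=12: (idle)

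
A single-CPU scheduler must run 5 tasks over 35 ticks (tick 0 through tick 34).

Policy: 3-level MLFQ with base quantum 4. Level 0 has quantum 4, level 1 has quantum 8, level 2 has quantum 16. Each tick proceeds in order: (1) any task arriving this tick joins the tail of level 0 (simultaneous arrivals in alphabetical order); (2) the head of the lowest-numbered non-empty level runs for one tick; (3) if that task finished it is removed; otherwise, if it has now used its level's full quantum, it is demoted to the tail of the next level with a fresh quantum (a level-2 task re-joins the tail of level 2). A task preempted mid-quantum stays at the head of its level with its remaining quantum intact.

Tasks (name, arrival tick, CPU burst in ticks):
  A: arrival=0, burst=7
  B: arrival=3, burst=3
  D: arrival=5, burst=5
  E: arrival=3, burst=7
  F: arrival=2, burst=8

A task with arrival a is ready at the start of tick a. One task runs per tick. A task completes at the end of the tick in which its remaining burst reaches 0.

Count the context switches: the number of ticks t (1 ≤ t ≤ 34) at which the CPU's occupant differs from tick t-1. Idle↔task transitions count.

t=0: L0/L1/L2 = A/-/- → run A
t=1: L0/L1/L2 = A/-/- → run A
t=2: L0/L1/L2 = AF/-/- → run A
t=3: L0/L1/L2 = AFBE/-/- → run A
t=4: L0/L1/L2 = FBE/A/- → run F
t=5: L0/L1/L2 = FBED/A/- → run F
t=6: L0/L1/L2 = FBED/A/- → run F
t=7: L0/L1/L2 = FBED/A/- → run F
t=8: L0/L1/L2 = BED/AF/- → run B
t=9: L0/L1/L2 = BED/AF/- → run B
t=10: L0/L1/L2 = BED/AF/- → run B
t=11: L0/L1/L2 = ED/AF/- → run E
t=12: L0/L1/L2 = ED/AF/- → run E
t=13: L0/L1/L2 = ED/AF/- → run E
t=14: L0/L1/L2 = ED/AF/- → run E
t=15: L0/L1/L2 = D/AFE/- → run D
t=16: L0/L1/L2 = D/AFE/- → run D
t=17: L0/L1/L2 = D/AFE/- → run D
t=18: L0/L1/L2 = D/AFE/- → run D
t=19: L0/L1/L2 = -/AFED/- → run A
t=20: L0/L1/L2 = -/AFED/- → run A
t=21: L0/L1/L2 = -/AFED/- → run A
t=22: L0/L1/L2 = -/FED/- → run F
t=23: L0/L1/L2 = -/FED/- → run F
t=24: L0/L1/L2 = -/FED/- → run F
t=25: L0/L1/L2 = -/FED/- → run F
t=26: L0/L1/L2 = -/ED/- → run E
t=27: L0/L1/L2 = -/ED/- → run E
t=28: L0/L1/L2 = -/ED/- → run E
t=29: L0/L1/L2 = -/D/- → run D
t=30: (idle)
t=31: (idle)
t=32: (idle)
t=33: (idle)
t=34: (idle)

context switches = 9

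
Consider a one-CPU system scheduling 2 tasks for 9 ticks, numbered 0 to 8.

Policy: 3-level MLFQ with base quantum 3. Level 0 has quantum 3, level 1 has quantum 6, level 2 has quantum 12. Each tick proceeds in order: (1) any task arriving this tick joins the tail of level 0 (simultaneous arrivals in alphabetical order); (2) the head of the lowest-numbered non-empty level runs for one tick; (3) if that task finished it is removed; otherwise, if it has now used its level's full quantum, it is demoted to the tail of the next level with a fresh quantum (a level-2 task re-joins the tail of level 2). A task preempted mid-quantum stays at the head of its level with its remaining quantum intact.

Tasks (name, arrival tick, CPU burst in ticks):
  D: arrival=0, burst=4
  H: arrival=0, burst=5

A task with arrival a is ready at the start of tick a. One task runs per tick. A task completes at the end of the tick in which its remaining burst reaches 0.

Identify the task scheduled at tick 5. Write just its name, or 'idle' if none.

t=0: L0/L1/L2 = DH/-/- → run D
t=1: L0/L1/L2 = DH/-/- → run D
t=2: L0/L1/L2 = DH/-/- → run D
t=3: L0/L1/L2 = H/D/- → run H
t=4: L0/L1/L2 = H/D/- → run H
t=5: L0/L1/L2 = H/D/- → run H
t=6: L0/L1/L2 = -/DH/- → run D
t=7: L0/L1/L2 = -/H/- → run H
t=8: L0/L1/L2 = -/H/- → run H

running at tick 5 = H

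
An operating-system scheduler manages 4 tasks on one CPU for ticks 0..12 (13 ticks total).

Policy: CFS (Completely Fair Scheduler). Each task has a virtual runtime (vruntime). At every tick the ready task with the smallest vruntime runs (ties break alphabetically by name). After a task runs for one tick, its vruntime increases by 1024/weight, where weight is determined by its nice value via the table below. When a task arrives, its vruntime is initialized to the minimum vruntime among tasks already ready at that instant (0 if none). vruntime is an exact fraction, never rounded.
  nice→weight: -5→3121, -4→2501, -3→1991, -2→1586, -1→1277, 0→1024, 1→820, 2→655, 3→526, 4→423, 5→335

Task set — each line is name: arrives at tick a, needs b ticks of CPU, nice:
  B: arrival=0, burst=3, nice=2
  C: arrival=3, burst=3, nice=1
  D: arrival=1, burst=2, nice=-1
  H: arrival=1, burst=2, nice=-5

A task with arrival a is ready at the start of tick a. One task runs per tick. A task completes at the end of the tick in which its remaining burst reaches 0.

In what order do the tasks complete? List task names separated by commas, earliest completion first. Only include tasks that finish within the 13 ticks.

completion order = H, D, B, C

t=0: vr[B=0] → run B
t=1: vr[B=1024/655 D=1024/655 H=1024/655] → run B
t=2: vr[B=2048/655 D=1024/655 H=1024/655] → run D
t=3: vr[B=2048/655 C=1024/655 D=1978368/836435 H=1024/655] → run C
t=4: vr[B=2048/655 C=15104/5371 D=1978368/836435 H=1024/655] → run H
t=5: vr[B=2048/655 C=15104/5371 D=1978368/836435 H=3866624/2044255] → run H
t=6: vr[B=2048/655 C=15104/5371 D=1978368/836435] → run D
t=7: vr[B=2048/655 C=15104/5371] → run C
t=8: vr[B=2048/655 C=109056/26855] → run B
t=9: vr[C=109056/26855] → run C
t=10: (idle)
t=11: (idle)
t=12: (idle)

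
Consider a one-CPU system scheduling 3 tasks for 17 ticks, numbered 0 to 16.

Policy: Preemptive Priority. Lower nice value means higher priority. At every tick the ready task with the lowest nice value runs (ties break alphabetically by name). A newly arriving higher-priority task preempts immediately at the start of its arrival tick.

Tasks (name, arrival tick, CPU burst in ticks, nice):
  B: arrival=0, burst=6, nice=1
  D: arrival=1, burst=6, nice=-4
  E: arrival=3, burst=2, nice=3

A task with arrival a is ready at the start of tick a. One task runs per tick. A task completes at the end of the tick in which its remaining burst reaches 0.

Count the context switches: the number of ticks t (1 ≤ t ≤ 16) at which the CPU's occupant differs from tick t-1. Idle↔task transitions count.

context switches = 4

t=0: ready={B} → run B
t=1: ready={B,D} → run D
t=2: ready={B,D} → run D
t=3: ready={B,D,E} → run D
t=4: ready={B,D,E} → run D
t=5: ready={B,D,E} → run D
t=6: ready={B,D,E} → run D
t=7: ready={B,E} → run B
t=8: ready={B,E} → run B
t=9: ready={B,E} → run B
t=10: ready={B,E} → run B
t=11: ready={B,E} → run B
t=12: ready={E} → run E
t=13: ready={E} → run E
t=14: (idle)
t=15: (idle)
t=16: (idle)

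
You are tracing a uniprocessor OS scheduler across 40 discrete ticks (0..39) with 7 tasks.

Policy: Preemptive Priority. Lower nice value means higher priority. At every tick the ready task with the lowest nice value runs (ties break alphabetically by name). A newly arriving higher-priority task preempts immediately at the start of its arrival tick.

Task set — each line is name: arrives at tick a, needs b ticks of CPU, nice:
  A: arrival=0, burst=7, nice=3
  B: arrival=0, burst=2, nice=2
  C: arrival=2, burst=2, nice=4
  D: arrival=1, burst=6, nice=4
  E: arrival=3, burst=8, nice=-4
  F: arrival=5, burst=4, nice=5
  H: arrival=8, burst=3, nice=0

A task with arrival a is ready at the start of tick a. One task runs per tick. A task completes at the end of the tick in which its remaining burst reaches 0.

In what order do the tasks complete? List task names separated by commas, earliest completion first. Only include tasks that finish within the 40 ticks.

completion order = B, E, H, A, C, D, F

t=0: ready={A,B} → run B
t=1: ready={A,B,D} → run B
t=2: ready={A,C,D} → run A
t=3: ready={A,C,D,E} → run E
t=4: ready={A,C,D,E} → run E
t=5: ready={A,C,D,E,F} → run E
t=6: ready={A,C,D,E,F} → run E
t=7: ready={A,C,D,E,F} → run E
t=8: ready={A,C,D,E,F,H} → run E
t=9: ready={A,C,D,E,F,H} → run E
t=10: ready={A,C,D,E,F,H} → run E
t=11: ready={A,C,D,F,H} → run H
t=12: ready={A,C,D,F,H} → run H
t=13: ready={A,C,D,F,H} → run H
t=14: ready={A,C,D,F} → run A
t=15: ready={A,C,D,F} → run A
t=16: ready={A,C,D,F} → run A
t=17: ready={A,C,D,F} → run A
t=18: ready={A,C,D,F} → run A
t=19: ready={A,C,D,F} → run A
t=20: ready={C,D,F} → run C
t=21: ready={C,D,F} → run C
t=22: ready={D,F} → run D
t=23: ready={D,F} → run D
t=24: ready={D,F} → run D
t=25: ready={D,F} → run D
t=26: ready={D,F} → run D
t=27: ready={D,F} → run D
t=28: ready={F} → run F
t=29: ready={F} → run F
t=30: ready={F} → run F
t=31: ready={F} → run F
t=32: (idle)
t=33: (idle)
t=34: (idle)
t=35: (idle)
t=36: (idle)
t=37: (idle)
t=38: (idle)
t=39: (idle)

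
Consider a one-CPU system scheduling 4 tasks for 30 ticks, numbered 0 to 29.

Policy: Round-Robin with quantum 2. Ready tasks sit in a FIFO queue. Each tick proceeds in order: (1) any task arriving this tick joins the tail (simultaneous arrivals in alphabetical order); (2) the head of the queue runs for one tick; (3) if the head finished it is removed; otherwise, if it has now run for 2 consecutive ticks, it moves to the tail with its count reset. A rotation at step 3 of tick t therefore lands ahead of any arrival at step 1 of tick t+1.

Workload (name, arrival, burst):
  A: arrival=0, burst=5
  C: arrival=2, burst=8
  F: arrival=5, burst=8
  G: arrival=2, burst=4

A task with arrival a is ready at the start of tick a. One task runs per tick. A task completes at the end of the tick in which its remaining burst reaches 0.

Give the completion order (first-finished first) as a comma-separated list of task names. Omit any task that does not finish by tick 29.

completion order = A, G, C, F

t=0: queue=[A] q_used=0 → run A
t=1: queue=[A] q_used=1 → run A
t=2: queue=[A,C,G] q_used=0 → run A
t=3: queue=[A,C,G] q_used=1 → run A
t=4: queue=[C,G,A] q_used=0 → run C
t=5: queue=[C,G,A,F] q_used=1 → run C
t=6: queue=[G,A,F,C] q_used=0 → run G
t=7: queue=[G,A,F,C] q_used=1 → run G
t=8: queue=[A,F,C,G] q_used=0 → run A
t=9: queue=[F,C,G] q_used=0 → run F
t=10: queue=[F,C,G] q_used=1 → run F
t=11: queue=[C,G,F] q_used=0 → run C
t=12: queue=[C,G,F] q_used=1 → run C
t=13: queue=[G,F,C] q_used=0 → run G
t=14: queue=[G,F,C] q_used=1 → run G
t=15: queue=[F,C] q_used=0 → run F
t=16: queue=[F,C] q_used=1 → run F
t=17: queue=[C,F] q_used=0 → run C
t=18: queue=[C,F] q_used=1 → run C
t=19: queue=[F,C] q_used=0 → run F
t=20: queue=[F,C] q_used=1 → run F
t=21: queue=[C,F] q_used=0 → run C
t=22: queue=[C,F] q_used=1 → run C
t=23: queue=[F] q_used=0 → run F
t=24: queue=[F] q_used=1 → run F
t=25: (idle)
t=26: (idle)
t=27: (idle)
t=28: (idle)
t=29: (idle)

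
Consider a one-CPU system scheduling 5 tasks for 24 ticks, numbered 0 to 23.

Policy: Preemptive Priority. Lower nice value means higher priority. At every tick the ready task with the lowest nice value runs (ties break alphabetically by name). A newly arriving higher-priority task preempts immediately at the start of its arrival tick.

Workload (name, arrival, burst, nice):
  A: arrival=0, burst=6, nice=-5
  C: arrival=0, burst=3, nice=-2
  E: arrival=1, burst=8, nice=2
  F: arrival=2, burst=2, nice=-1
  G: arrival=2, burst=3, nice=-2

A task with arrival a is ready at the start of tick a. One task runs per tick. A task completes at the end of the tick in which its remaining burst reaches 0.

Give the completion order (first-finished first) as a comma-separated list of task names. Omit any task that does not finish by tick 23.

t=0: ready={A,C} → run A
t=1: ready={A,C,E} → run A
t=2: ready={A,C,E,F,G} → run A
t=3: ready={A,C,E,F,G} → run A
t=4: ready={A,C,E,F,G} → run A
t=5: ready={A,C,E,F,G} → run A
t=6: ready={C,E,F,G} → run C
t=7: ready={C,E,F,G} → run C
t=8: ready={C,E,F,G} → run C
t=9: ready={E,F,G} → run G
t=10: ready={E,F,G} → run G
t=11: ready={E,F,G} → run G
t=12: ready={E,F} → run F
t=13: ready={E,F} → run F
t=14: ready={E} → run E
t=15: ready={E} → run E
t=16: ready={E} → run E
t=17: ready={E} → run E
t=18: ready={E} → run E
t=19: ready={E} → run E
t=20: ready={E} → run E
t=21: ready={E} → run E
t=22: (idle)
t=23: (idle)

completion order = A, C, G, F, E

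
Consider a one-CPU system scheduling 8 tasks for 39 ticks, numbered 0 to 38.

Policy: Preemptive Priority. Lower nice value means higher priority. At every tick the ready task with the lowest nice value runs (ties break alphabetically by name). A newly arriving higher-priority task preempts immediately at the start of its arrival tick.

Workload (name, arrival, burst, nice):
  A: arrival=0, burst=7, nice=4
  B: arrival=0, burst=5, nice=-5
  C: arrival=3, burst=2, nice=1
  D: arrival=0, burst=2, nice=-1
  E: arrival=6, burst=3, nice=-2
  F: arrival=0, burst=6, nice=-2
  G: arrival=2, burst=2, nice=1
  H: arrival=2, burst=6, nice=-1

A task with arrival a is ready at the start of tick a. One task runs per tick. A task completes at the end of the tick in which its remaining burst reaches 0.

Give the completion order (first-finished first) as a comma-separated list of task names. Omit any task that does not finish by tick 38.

t=0: ready={A,B,D,F} → run B
t=1: ready={A,B,D,F} → run B
t=2: ready={A,B,D,F,G,H} → run B
t=3: ready={A,B,C,D,F,G,H} → run B
t=4: ready={A,B,C,D,F,G,H} → run B
t=5: ready={A,C,D,F,G,H} → run F
t=6: ready={A,C,D,E,F,G,H} → run E
t=7: ready={A,C,D,E,F,G,H} → run E
t=8: ready={A,C,D,E,F,G,H} → run E
t=9: ready={A,C,D,F,G,H} → run F
t=10: ready={A,C,D,F,G,H} → run F
t=11: ready={A,C,D,F,G,H} → run F
t=12: ready={A,C,D,F,G,H} → run F
t=13: ready={A,C,D,F,G,H} → run F
t=14: ready={A,C,D,G,H} → run D
t=15: ready={A,C,D,G,H} → run D
t=16: ready={A,C,G,H} → run H
t=17: ready={A,C,G,H} → run H
t=18: ready={A,C,G,H} → run H
t=19: ready={A,C,G,H} → run H
t=20: ready={A,C,G,H} → run H
t=21: ready={A,C,G,H} → run H
t=22: ready={A,C,G} → run C
t=23: ready={A,C,G} → run C
t=24: ready={A,G} → run G
t=25: ready={A,G} → run G
t=26: ready={A} → run A
t=27: ready={A} → run A
t=28: ready={A} → run A
t=29: ready={A} → run A
t=30: ready={A} → run A
t=31: ready={A} → run A
t=32: ready={A} → run A
t=33: (idle)
t=34: (idle)
t=35: (idle)
t=36: (idle)
t=37: (idle)
t=38: (idle)

completion order = B, E, F, D, H, C, G, A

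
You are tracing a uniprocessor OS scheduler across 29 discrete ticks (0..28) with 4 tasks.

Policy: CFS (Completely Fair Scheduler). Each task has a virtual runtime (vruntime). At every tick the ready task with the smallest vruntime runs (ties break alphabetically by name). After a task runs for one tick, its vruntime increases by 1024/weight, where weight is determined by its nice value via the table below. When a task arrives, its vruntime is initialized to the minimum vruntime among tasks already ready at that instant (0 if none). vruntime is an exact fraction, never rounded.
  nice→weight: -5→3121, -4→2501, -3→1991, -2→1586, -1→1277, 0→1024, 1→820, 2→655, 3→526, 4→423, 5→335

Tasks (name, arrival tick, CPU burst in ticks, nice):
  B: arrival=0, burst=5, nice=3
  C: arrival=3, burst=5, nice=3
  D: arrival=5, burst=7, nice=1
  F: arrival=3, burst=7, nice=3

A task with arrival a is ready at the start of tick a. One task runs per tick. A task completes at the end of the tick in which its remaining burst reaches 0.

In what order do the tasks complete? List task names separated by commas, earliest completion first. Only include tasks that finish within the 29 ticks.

t=0: vr[B=0] → run B
t=1: vr[B=512/263] → run B
t=2: vr[B=1024/263] → run B
t=3: vr[B=1536/263 C=1536/263 F=1536/263] → run B
t=4: vr[B=2048/263 C=1536/263 F=1536/263] → run C
t=5: vr[B=2048/263 C=2048/263 D=1536/263 F=1536/263] → run D
t=6: vr[B=2048/263 C=2048/263 D=382208/53915 F=1536/263] → run F
t=7: vr[B=2048/263 C=2048/263 D=382208/53915 F=2048/263] → run D
t=8: vr[B=2048/263 C=2048/263 D=449536/53915 F=2048/263] → run B
t=9: vr[C=2048/263 D=449536/53915 F=2048/263] → run C
t=10: vr[C=2560/263 D=449536/53915 F=2048/263] → run F
t=11: vr[C=2560/263 D=449536/53915 F=2560/263] → run D
t=12: vr[C=2560/263 D=516864/53915 F=2560/263] → run D
t=13: vr[C=2560/263 D=584192/53915 F=2560/263] → run C
t=14: vr[C=3072/263 D=584192/53915 F=2560/263] → run F
t=15: vr[C=3072/263 D=584192/53915 F=3072/263] → run D
t=16: vr[C=3072/263 D=130304/10783 F=3072/263] → run C
t=17: vr[C=3584/263 D=130304/10783 F=3072/263] → run F
t=18: vr[C=3584/263 D=130304/10783 F=3584/263] → run D
t=19: vr[C=3584/263 D=718848/53915 F=3584/263] → run D
t=20: vr[C=3584/263 F=3584/263] → run C
t=21: vr[F=3584/263] → run F
t=22: vr[F=4096/263] → run F
t=23: vr[F=4608/263] → run F
t=24: (idle)
t=25: (idle)
t=26: (idle)
t=27: (idle)
t=28: (idle)

completion order = B, D, C, F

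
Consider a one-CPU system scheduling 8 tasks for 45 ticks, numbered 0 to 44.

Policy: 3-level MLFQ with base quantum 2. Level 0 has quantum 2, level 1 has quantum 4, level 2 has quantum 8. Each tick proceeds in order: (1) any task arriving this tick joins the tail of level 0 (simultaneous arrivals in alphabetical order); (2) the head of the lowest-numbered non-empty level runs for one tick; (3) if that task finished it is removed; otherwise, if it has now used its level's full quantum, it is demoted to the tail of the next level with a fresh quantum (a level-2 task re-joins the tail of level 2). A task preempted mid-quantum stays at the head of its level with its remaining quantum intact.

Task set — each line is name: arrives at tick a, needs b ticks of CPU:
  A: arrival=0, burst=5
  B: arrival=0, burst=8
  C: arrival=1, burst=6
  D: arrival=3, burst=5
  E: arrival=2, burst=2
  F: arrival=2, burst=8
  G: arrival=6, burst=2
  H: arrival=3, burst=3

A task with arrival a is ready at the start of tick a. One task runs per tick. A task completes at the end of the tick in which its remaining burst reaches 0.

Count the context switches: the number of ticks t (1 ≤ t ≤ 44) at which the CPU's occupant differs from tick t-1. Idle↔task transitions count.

t=0: L0/L1/L2 = AB/-/- → run A
t=1: L0/L1/L2 = ABC/-/- → run A
t=2: L0/L1/L2 = BCEF/A/- → run B
t=3: L0/L1/L2 = BCEFDH/A/- → run B
t=4: L0/L1/L2 = CEFDH/AB/- → run C
t=5: L0/L1/L2 = CEFDH/AB/- → run C
t=6: L0/L1/L2 = EFDHG/ABC/- → run E
t=7: L0/L1/L2 = EFDHG/ABC/- → run E
t=8: L0/L1/L2 = FDHG/ABC/- → run F
t=9: L0/L1/L2 = FDHG/ABC/- → run F
t=10: L0/L1/L2 = DHG/ABCF/- → run D
t=11: L0/L1/L2 = DHG/ABCF/- → run D
t=12: L0/L1/L2 = HG/ABCFD/- → run H
t=13: L0/L1/L2 = HG/ABCFD/- → run H
t=14: L0/L1/L2 = G/ABCFDH/- → run G
t=15: L0/L1/L2 = G/ABCFDH/- → run G
t=16: L0/L1/L2 = -/ABCFDH/- → run A
t=17: L0/L1/L2 = -/ABCFDH/- → run A
t=18: L0/L1/L2 = -/ABCFDH/- → run A
t=19: L0/L1/L2 = -/BCFDH/- → run B
t=20: L0/L1/L2 = -/BCFDH/- → run B
t=21: L0/L1/L2 = -/BCFDH/- → run B
t=22: L0/L1/L2 = -/BCFDH/- → run B
t=23: L0/L1/L2 = -/CFDH/B → run C
t=24: L0/L1/L2 = -/CFDH/B → run C
t=25: L0/L1/L2 = -/CFDH/B → run C
t=26: L0/L1/L2 = -/CFDH/B → run C
t=27: L0/L1/L2 = -/FDH/B → run F
t=28: L0/L1/L2 = -/FDH/B → run F
t=29: L0/L1/L2 = -/FDH/B → run F
t=30: L0/L1/L2 = -/FDH/B → run F
t=31: L0/L1/L2 = -/DH/BF → run D
t=32: L0/L1/L2 = -/DH/BF → run D
t=33: L0/L1/L2 = -/DH/BF → run D
t=34: L0/L1/L2 = -/H/BF → run H
t=35: L0/L1/L2 = -/-/BF → run B
t=36: L0/L1/L2 = -/-/BF → run B
t=37: L0/L1/L2 = -/-/F → run F
t=38: L0/L1/L2 = -/-/F → run F
t=39: (idle)
t=40: (idle)
t=41: (idle)
t=42: (idle)
t=43: (idle)
t=44: (idle)

context switches = 16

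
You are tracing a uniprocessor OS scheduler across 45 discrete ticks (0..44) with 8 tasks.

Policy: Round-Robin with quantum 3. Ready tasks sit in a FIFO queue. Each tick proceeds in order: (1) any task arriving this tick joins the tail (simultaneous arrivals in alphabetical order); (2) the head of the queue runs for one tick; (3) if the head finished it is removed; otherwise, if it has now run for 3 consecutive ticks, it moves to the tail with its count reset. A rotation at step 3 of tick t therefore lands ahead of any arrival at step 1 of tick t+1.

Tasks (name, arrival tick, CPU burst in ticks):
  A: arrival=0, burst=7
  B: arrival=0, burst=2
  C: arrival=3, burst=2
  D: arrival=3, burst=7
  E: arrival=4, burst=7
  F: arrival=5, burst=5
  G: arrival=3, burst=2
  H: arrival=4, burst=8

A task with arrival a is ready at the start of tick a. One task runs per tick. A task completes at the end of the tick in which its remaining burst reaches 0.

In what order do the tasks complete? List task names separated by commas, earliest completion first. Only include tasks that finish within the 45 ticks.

t=0: queue=[A,B] q_used=0 → run A
t=1: queue=[A,B] q_used=1 → run A
t=2: queue=[A,B] q_used=2 → run A
t=3: queue=[B,A,C,D,G] q_used=0 → run B
t=4: queue=[B,A,C,D,G,E,H] q_used=1 → run B
t=5: queue=[A,C,D,G,E,H,F] q_used=0 → run A
t=6: queue=[A,C,D,G,E,H,F] q_used=1 → run A
t=7: queue=[A,C,D,G,E,H,F] q_used=2 → run A
t=8: queue=[C,D,G,E,H,F,A] q_used=0 → run C
t=9: queue=[C,D,G,E,H,F,A] q_used=1 → run C
t=10: queue=[D,G,E,H,F,A] q_used=0 → run D
t=11: queue=[D,G,E,H,F,A] q_used=1 → run D
t=12: queue=[D,G,E,H,F,A] q_used=2 → run D
t=13: queue=[G,E,H,F,A,D] q_used=0 → run G
t=14: queue=[G,E,H,F,A,D] q_used=1 → run G
t=15: queue=[E,H,F,A,D] q_used=0 → run E
t=16: queue=[E,H,F,A,D] q_used=1 → run E
t=17: queue=[E,H,F,A,D] q_used=2 → run E
t=18: queue=[H,F,A,D,E] q_used=0 → run H
t=19: queue=[H,F,A,D,E] q_used=1 → run H
t=20: queue=[H,F,A,D,E] q_used=2 → run H
t=21: queue=[F,A,D,E,H] q_used=0 → run F
t=22: queue=[F,A,D,E,H] q_used=1 → run F
t=23: queue=[F,A,D,E,H] q_used=2 → run F
t=24: queue=[A,D,E,H,F] q_used=0 → run A
t=25: queue=[D,E,H,F] q_used=0 → run D
t=26: queue=[D,E,H,F] q_used=1 → run D
t=27: queue=[D,E,H,F] q_used=2 → run D
t=28: queue=[E,H,F,D] q_used=0 → run E
t=29: queue=[E,H,F,D] q_used=1 → run E
t=30: queue=[E,H,F,D] q_used=2 → run E
t=31: queue=[H,F,D,E] q_used=0 → run H
t=32: queue=[H,F,D,E] q_used=1 → run H
t=33: queue=[H,F,D,E] q_used=2 → run H
t=34: queue=[F,D,E,H] q_used=0 → run F
t=35: queue=[F,D,E,H] q_used=1 → run F
t=36: queue=[D,E,H] q_used=0 → run D
t=37: queue=[E,H] q_used=0 → run E
t=38: queue=[H] q_used=0 → run H
t=39: queue=[H] q_used=1 → run H
t=40: (idle)
t=41: (idle)
t=42: (idle)
t=43: (idle)
t=44: (idle)

completion order = B, C, G, A, F, D, E, H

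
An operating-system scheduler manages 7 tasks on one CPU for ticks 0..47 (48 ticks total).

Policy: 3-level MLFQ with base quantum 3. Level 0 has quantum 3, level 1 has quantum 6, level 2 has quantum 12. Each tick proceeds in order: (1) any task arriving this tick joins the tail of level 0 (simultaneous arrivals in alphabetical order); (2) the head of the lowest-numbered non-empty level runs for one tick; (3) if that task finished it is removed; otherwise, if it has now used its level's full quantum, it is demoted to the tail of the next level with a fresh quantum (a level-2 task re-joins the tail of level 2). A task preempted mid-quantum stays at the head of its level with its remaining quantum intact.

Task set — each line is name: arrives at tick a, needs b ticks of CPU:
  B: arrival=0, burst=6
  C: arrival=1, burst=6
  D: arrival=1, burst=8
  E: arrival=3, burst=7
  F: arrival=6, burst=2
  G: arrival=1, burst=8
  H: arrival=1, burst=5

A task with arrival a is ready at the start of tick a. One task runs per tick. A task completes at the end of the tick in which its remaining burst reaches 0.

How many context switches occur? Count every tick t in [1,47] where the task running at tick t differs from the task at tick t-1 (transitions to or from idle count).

context switches = 13

t=0: L0/L1/L2 = B/-/- → run B
t=1: L0/L1/L2 = BCDGH/-/- → run B
t=2: L0/L1/L2 = BCDGH/-/- → run B
t=3: L0/L1/L2 = CDGHE/B/- → run C
t=4: L0/L1/L2 = CDGHE/B/- → run C
t=5: L0/L1/L2 = CDGHE/B/- → run C
t=6: L0/L1/L2 = DGHEF/BC/- → run D
t=7: L0/L1/L2 = DGHEF/BC/- → run D
t=8: L0/L1/L2 = DGHEF/BC/- → run D
t=9: L0/L1/L2 = GHEF/BCD/- → run G
t=10: L0/L1/L2 = GHEF/BCD/- → run G
t=11: L0/L1/L2 = GHEF/BCD/- → run G
t=12: L0/L1/L2 = HEF/BCDG/- → run H
t=13: L0/L1/L2 = HEF/BCDG/- → run H
t=14: L0/L1/L2 = HEF/BCDG/- → run H
t=15: L0/L1/L2 = EF/BCDGH/- → run E
t=16: L0/L1/L2 = EF/BCDGH/- → run E
t=17: L0/L1/L2 = EF/BCDGH/- → run E
t=18: L0/L1/L2 = F/BCDGHE/- → run F
t=19: L0/L1/L2 = F/BCDGHE/- → run F
t=20: L0/L1/L2 = -/BCDGHE/- → run B
t=21: L0/L1/L2 = -/BCDGHE/- → run B
t=22: L0/L1/L2 = -/BCDGHE/- → run B
t=23: L0/L1/L2 = -/CDGHE/- → run C
t=24: L0/L1/L2 = -/CDGHE/- → run C
t=25: L0/L1/L2 = -/CDGHE/- → run C
t=26: L0/L1/L2 = -/DGHE/- → run D
t=27: L0/L1/L2 = -/DGHE/- → run D
t=28: L0/L1/L2 = -/DGHE/- → run D
t=29: L0/L1/L2 = -/DGHE/- → run D
t=30: L0/L1/L2 = -/DGHE/- → run D
t=31: L0/L1/L2 = -/GHE/- → run G
t=32: L0/L1/L2 = -/GHE/- → run G
t=33: L0/L1/L2 = -/GHE/- → run G
t=34: L0/L1/L2 = -/GHE/- → run G
t=35: L0/L1/L2 = -/GHE/- → run G
t=36: L0/L1/L2 = -/HE/- → run H
t=37: L0/L1/L2 = -/HE/- → run H
t=38: L0/L1/L2 = -/E/- → run E
t=39: L0/L1/L2 = -/E/- → run E
t=40: L0/L1/L2 = -/E/- → run E
t=41: L0/L1/L2 = -/E/- → run E
t=42: (idle)
t=43: (idle)
t=44: (idle)
t=45: (idle)
t=46: (idle)
t=47: (idle)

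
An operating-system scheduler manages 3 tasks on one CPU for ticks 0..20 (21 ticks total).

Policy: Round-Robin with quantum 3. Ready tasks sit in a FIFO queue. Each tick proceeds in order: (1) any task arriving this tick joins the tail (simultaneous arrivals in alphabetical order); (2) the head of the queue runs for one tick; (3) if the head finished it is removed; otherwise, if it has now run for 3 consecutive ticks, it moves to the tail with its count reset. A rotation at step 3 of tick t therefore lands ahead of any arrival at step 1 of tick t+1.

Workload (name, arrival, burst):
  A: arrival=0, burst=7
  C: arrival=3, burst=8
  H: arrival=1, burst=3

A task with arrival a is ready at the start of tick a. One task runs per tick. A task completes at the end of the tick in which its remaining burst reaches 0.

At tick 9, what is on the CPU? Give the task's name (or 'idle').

running at tick 9 = C

t=0: queue=[A] q_used=0 → run A
t=1: queue=[A,H] q_used=1 → run A
t=2: queue=[A,H] q_used=2 → run A
t=3: queue=[H,A,C] q_used=0 → run H
t=4: queue=[H,A,C] q_used=1 → run H
t=5: queue=[H,A,C] q_used=2 → run H
t=6: queue=[A,C] q_used=0 → run A
t=7: queue=[A,C] q_used=1 → run A
t=8: queue=[A,C] q_used=2 → run A
t=9: queue=[C,A] q_used=0 → run C
t=10: queue=[C,A] q_used=1 → run C
t=11: queue=[C,A] q_used=2 → run C
t=12: queue=[A,C] q_used=0 → run A
t=13: queue=[C] q_used=0 → run C
t=14: queue=[C] q_used=1 → run C
t=15: queue=[C] q_used=2 → run C
t=16: queue=[C] q_used=0 → run C
t=17: queue=[C] q_used=1 → run C
t=18: (idle)
t=19: (idle)
t=20: (idle)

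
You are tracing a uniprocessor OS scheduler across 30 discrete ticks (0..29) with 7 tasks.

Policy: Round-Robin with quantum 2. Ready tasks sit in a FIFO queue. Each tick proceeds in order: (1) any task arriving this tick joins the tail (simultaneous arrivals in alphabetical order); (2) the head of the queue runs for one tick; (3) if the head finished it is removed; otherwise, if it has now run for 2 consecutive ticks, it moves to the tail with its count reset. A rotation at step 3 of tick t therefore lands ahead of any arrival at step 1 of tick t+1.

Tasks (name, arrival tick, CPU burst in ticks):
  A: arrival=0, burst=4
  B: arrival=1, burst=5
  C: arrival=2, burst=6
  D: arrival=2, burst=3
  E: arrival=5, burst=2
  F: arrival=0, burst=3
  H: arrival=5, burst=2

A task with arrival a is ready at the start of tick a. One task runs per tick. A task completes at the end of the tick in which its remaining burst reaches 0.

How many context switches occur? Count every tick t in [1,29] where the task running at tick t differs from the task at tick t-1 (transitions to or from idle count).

context switches = 14

t=0: queue=[A,F] q_used=0 → run A
t=1: queue=[A,F,B] q_used=1 → run A
t=2: queue=[F,B,A,C,D] q_used=0 → run F
t=3: queue=[F,B,A,C,D] q_used=1 → run F
t=4: queue=[B,A,C,D,F] q_used=0 → run B
t=5: queue=[B,A,C,D,F,E,H] q_used=1 → run B
t=6: queue=[A,C,D,F,E,H,B] q_used=0 → run A
t=7: queue=[A,C,D,F,E,H,B] q_used=1 → run A
t=8: queue=[C,D,F,E,H,B] q_used=0 → run C
t=9: queue=[C,D,F,E,H,B] q_used=1 → run C
t=10: queue=[D,F,E,H,B,C] q_used=0 → run D
t=11: queue=[D,F,E,H,B,C] q_used=1 → run D
t=12: queue=[F,E,H,B,C,D] q_used=0 → run F
t=13: queue=[E,H,B,C,D] q_used=0 → run E
t=14: queue=[E,H,B,C,D] q_used=1 → run E
t=15: queue=[H,B,C,D] q_used=0 → run H
t=16: queue=[H,B,C,D] q_used=1 → run H
t=17: queue=[B,C,D] q_used=0 → run B
t=18: queue=[B,C,D] q_used=1 → run B
t=19: queue=[C,D,B] q_used=0 → run C
t=20: queue=[C,D,B] q_used=1 → run C
t=21: queue=[D,B,C] q_used=0 → run D
t=22: queue=[B,C] q_used=0 → run B
t=23: queue=[C] q_used=0 → run C
t=24: queue=[C] q_used=1 → run C
t=25: (idle)
t=26: (idle)
t=27: (idle)
t=28: (idle)
t=29: (idle)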